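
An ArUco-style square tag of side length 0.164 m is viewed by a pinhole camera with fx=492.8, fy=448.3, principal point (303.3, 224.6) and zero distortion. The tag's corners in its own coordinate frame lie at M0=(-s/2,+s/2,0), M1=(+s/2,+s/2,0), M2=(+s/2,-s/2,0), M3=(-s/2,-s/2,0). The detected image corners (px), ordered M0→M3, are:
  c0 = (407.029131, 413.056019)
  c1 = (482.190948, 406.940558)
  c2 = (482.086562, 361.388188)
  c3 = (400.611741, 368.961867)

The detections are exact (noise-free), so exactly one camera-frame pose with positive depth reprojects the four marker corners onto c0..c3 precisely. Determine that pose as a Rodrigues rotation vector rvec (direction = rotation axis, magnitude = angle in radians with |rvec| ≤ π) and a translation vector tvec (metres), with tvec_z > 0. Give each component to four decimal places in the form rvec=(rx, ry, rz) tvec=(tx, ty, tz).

rvec=(0.5624, 0.0853, -0.1780) tvec=(0.2974, 0.3846, 1.0518)

Intrinsics K: fx=492.8, fy=448.3, cx=303.3, cy=224.6
Marker side s = 0.164 m; corners in marker frame (Z=0):
  M0 = (-0.0820, +0.0820, 0)
  M1 = (+0.0820, +0.0820, 0)
  M2 = (+0.0820, -0.0820, 0)
  M3 = (-0.0820, -0.0820, 0)
Detected image corners:
  c0 = (407.029131, 413.056019) px
  c1 = (482.190948, 406.940558) px
  c2 = (482.086562, 361.388188) px
  c3 = (400.611741, 368.961867) px
Planar DLT: solve 8×8 A·h = b for H (H[2,2]=1):
  H  [+422.48559 +240.06408 +442.65252]
  H  [-89.04782 +465.74654 +388.53369]
  H  [-0.12254 +0.49661 +1.00000]
B = K⁻¹H; ‖b₁‖=0.950706, ‖b₂‖=0.950706; λ = 2/(‖b₁‖+‖b₂‖) = 1.051849, sign → tz>0 ⇒ λ=+1.051849
r₁ = λ·B[:,0] = (+0.98110,-0.14436,-0.12889); r₂ = λ·B[:,1] = (+0.19091,+0.83108,+0.52236)
r₃ = r₁×r₂ = (+0.03171,-0.53709,+0.84293); SVD([r₁ r₂ r₃]) → R = UVᵀ:
  R  [+0.98110 +0.19091 +0.03171]
  R  [-0.14436 +0.83108 -0.53709]
  R  [-0.12889 +0.52236 +0.84293]
t = (+0.29744, +0.38464, +1.05185) m
tr R = 2.655107; θ = arccos((tr R − 1)/2) = 0.596061 rad = 34.152°
axis k = ((R−Rᵀ)₃₂, (R−Rᵀ)₁₃, (R−Rᵀ)₂₁) / (2 sinθ) = (+0.943596, +0.143040, -0.298608)
rvec = θ·k = (+0.562441, +0.085261, -0.177988)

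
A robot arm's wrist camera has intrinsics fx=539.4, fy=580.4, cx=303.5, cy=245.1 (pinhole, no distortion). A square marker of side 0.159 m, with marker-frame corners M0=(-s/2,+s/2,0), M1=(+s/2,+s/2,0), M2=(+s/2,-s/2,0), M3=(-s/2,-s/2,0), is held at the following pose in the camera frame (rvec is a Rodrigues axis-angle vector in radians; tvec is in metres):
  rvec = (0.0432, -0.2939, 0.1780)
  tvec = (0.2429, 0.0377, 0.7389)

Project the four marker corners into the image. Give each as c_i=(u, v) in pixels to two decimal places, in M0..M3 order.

Intrinsics K: fx=539.4, fy=580.4, cx=303.5, cy=245.1
Marker side s = 0.159 m; corners in marker frame (Z=0):
  M0 = (-0.0795, +0.0795, 0)
  M1 = (+0.0795, +0.0795, 0)
  M2 = (+0.0795, -0.0795, 0)
  M3 = (-0.0795, -0.0795, 0)
rvec = (0.0432, -0.2939, 0.1780), |rvec| = θ = 0.34631 rad = 19.842°
Rodrigues: sinθ=0.33942, 1−cosθ=0.05937; R = I + sinθ·[k]× + (1−cosθ)·[k]×²:
    [+0.94156 -0.18075 -0.28425]
    [+0.16818 +0.98339 -0.06824]
    [+0.29187 +0.01644 +0.95632]
t = (0.2429, 0.0377, 0.7389) m
M0: Pc = R·M0+t = (+0.15368, +0.10251, +0.71700); u = 539.4·(+0.15368)/0.71700 + 303.5 = 419.1106, v = 580.4·(+0.10251)/0.71700 + 245.1 = 328.0793
M1: Pc = R·M1+t = (+0.30338, +0.12925, +0.76341); u = 539.4·(+0.30338)/0.76341 + 303.5 = 517.8610, v = 580.4·(+0.12925)/0.76341 + 245.1 = 343.3651
M2: Pc = R·M2+t = (+0.33212, -0.02711, +0.76080); u = 539.4·(+0.33212)/0.76080 + 303.5 = 538.9735, v = 580.4·(-0.02711)/0.76080 + 245.1 = 224.4186
M3: Pc = R·M3+t = (+0.18242, -0.05385, +0.71439); u = 539.4·(+0.18242)/0.71439 + 303.5 = 441.2331, v = 580.4·(-0.05385)/0.71439 + 245.1 = 201.3501

c0=(419.11, 328.08) c1=(517.86, 343.37) c2=(538.97, 224.42) c3=(441.23, 201.35)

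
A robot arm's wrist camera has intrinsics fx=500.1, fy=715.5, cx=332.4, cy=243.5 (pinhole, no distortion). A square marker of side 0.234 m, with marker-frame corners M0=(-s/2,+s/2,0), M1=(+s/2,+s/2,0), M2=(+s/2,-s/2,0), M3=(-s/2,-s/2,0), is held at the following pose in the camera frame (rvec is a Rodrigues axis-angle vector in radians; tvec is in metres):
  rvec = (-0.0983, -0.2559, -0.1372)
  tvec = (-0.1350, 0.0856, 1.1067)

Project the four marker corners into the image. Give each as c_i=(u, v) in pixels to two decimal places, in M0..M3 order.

c0=(224.69, 387.84) c1=(329.90, 361.90) c2=(314.88, 215.98) c3=(210.63, 233.35)

Intrinsics K: fx=500.1, fy=715.5, cx=332.4, cy=243.5
Marker side s = 0.234 m; corners in marker frame (Z=0):
  M0 = (-0.1170, +0.1170, 0)
  M1 = (+0.1170, +0.1170, 0)
  M2 = (+0.1170, -0.1170, 0)
  M3 = (-0.1170, -0.1170, 0)
rvec = (-0.0983, -0.2559, -0.1372), |rvec| = θ = 0.30655 rad = 17.564°
Rodrigues: sinθ=0.30177, 1−cosθ=0.04662; R = I + sinθ·[k]× + (1−cosθ)·[k]×²:
    [+0.95817 +0.14754 -0.24522]
    [-0.12258 +0.98587 +0.11419]
    [+0.25860 -0.07935 +0.96272]
t = (-0.1350, 0.0856, 1.1067) m
M0: Pc = R·M0+t = (-0.22984, +0.21529, +1.06716); u = 500.1·(-0.22984)/1.06716 + 332.4 = 224.6888, v = 715.5·(+0.21529)/1.06716 + 243.5 = 387.8449
M1: Pc = R·M1+t = (-0.00563, +0.18660, +1.12767); u = 500.1·(-0.00563)/1.12767 + 332.4 = 329.9026, v = 715.5·(+0.18660)/1.12767 + 243.5 = 361.8992
M2: Pc = R·M2+t = (-0.04016, -0.04409, +1.14624); u = 500.1·(-0.04016)/1.14624 + 332.4 = 314.8802, v = 715.5·(-0.04409)/1.14624 + 243.5 = 215.9792
M3: Pc = R·M3+t = (-0.26437, -0.01540, +1.08573); u = 500.1·(-0.26437)/1.08573 + 332.4 = 210.6284, v = 715.5·(-0.01540)/1.08573 + 243.5 = 233.3484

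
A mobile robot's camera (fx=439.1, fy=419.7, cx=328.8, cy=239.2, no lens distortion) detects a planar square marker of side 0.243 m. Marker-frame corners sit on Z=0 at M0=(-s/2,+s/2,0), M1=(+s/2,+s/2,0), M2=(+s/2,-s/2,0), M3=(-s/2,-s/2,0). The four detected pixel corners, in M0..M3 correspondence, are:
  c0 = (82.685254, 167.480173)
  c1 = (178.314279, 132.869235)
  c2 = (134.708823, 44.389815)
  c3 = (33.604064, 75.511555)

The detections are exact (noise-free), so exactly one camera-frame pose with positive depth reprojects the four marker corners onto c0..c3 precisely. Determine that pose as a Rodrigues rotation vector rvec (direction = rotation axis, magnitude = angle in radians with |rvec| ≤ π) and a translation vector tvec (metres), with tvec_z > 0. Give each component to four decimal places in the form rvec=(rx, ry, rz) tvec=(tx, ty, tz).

Intrinsics K: fx=439.1, fy=419.7, cx=328.8, cy=239.2
Marker side s = 0.243 m; corners in marker frame (Z=0):
  M0 = (-0.1215, +0.1215, 0)
  M1 = (+0.1215, +0.1215, 0)
  M2 = (+0.1215, -0.1215, 0)
  M3 = (-0.1215, -0.1215, 0)
Detected image corners:
  c0 = (82.685254, 167.480173) px
  c1 = (178.314279, 132.869235) px
  c2 = (134.708823, 44.389815) px
  c3 = (33.604064, 75.511555) px
Planar DLT: solve 8×8 A·h = b for H (H[2,2]=1):
  H  [+426.84524 +204.54655 +108.93575]
  H  [-113.61296 +384.93041 +105.37020]
  H  [+0.20706 +0.13153 +1.00000]
B = K⁻¹H; ‖b₁‖=0.928187, ‖b₂‖=0.928187; λ = 2/(‖b₁‖+‖b₂‖) = 1.077370, sign → tz>0 ⇒ λ=+1.077370
r₁ = λ·B[:,0] = (+0.88026,-0.41878,+0.22308); r₂ = λ·B[:,1] = (+0.39576,+0.90735,+0.14171)
r₃ = r₁×r₂ = (-0.26176,-0.03645,+0.96445); SVD([r₁ r₂ r₃]) → R = UVᵀ:
  R  [+0.88026 +0.39576 -0.26176]
  R  [-0.41878 +0.90735 -0.03645]
  R  [+0.22308 +0.14171 +0.96445]
t = (-0.53946, -0.34354, +1.07737) m
tr R = 2.752058; θ = arccos((tr R − 1)/2) = 0.503231 rad = 28.833°
axis k = ((R−Rᵀ)₃₂, (R−Rᵀ)₁₃, (R−Rᵀ)₂₁) / (2 sinθ) = (+0.184710, -0.502672, -0.844514)
rvec = θ·k = (+0.092952, -0.252960, -0.424985)

rvec=(0.0930, -0.2530, -0.4250) tvec=(-0.5395, -0.3435, 1.0774)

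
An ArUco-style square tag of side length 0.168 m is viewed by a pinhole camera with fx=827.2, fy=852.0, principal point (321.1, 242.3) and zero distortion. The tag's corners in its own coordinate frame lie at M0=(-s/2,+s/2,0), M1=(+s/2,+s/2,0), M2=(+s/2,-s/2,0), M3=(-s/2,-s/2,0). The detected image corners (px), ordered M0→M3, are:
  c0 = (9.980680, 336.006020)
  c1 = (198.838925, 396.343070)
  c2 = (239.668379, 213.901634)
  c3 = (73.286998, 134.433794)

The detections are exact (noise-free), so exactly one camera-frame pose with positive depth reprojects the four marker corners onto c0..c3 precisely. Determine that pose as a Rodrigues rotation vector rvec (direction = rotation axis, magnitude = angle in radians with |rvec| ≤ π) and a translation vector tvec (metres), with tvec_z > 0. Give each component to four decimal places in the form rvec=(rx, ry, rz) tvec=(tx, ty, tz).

Intrinsics K: fx=827.2, fy=852.0, cx=321.1, cy=242.3
Marker side s = 0.168 m; corners in marker frame (Z=0):
  M0 = (-0.0840, +0.0840, 0)
  M1 = (+0.0840, +0.0840, 0)
  M2 = (+0.0840, -0.0840, 0)
  M3 = (-0.0840, -0.0840, 0)
Detected image corners:
  c0 = (9.980680, 336.006020) px
  c1 = (198.838925, 396.343070) px
  c2 = (239.668379, 213.901634) px
  c3 = (73.286998, 134.433794) px
Planar DLT: solve 8×8 A·h = b for H (H[2,2]=1):
  H  [+1156.54315 -373.81392 +137.43476]
  H  [+630.31330 +997.71042 +268.25010]
  H  [+0.78366 -0.52352 +1.00000]
B = K⁻¹H; ‖b₁‖=1.441549, ‖b₂‖=1.441549; λ = 2/(‖b₁‖+‖b₂‖) = 0.693698, sign → tz>0 ⇒ λ=+0.693698
r₁ = λ·B[:,0] = (+0.75887,+0.35860,+0.54363); r₂ = λ·B[:,1] = (-0.17251,+0.91562,-0.36316)
r₃ = r₁×r₂ = (-0.62798,+0.18181,+0.75669); SVD([r₁ r₂ r₃]) → R = UVᵀ:
  R  [+0.75887 -0.17251 -0.62798]
  R  [+0.35860 +0.91562 +0.18181]
  R  [+0.54363 -0.36316 +0.75669]
t = (-0.15402, +0.02113, +0.69370) m
tr R = 2.431173; θ = arccos((tr R − 1)/2) = 0.773333 rad = 44.309°
axis k = ((R−Rᵀ)₃₂, (R−Rᵀ)₁₃, (R−Rᵀ)₂₁) / (2 sinθ) = (-0.390089, -0.838632, +0.380167)
rvec = θ·k = (-0.301669, -0.648542, +0.293996)

rvec=(-0.3017, -0.6485, 0.2940) tvec=(-0.1540, 0.0211, 0.6937)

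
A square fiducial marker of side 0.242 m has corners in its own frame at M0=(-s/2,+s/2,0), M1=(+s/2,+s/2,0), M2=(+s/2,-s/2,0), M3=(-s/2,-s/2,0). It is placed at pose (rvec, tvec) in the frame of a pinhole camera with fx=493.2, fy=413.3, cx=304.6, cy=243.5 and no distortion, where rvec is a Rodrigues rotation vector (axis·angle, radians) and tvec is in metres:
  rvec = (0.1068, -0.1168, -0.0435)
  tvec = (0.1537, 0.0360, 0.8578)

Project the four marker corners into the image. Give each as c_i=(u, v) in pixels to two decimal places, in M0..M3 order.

c0=(326.54, 321.70) c1=(459.71, 313.67) c2=(459.31, 200.08) c3=(321.90, 204.60)

Intrinsics K: fx=493.2, fy=413.3, cx=304.6, cy=243.5
Marker side s = 0.242 m; corners in marker frame (Z=0):
  M0 = (-0.1210, +0.1210, 0)
  M1 = (+0.1210, +0.1210, 0)
  M2 = (+0.1210, -0.1210, 0)
  M3 = (-0.1210, -0.1210, 0)
rvec = (0.1068, -0.1168, -0.0435), |rvec| = θ = 0.16414 rad = 9.404°
Rodrigues: sinθ=0.16340, 1−cosθ=0.01344; R = I + sinθ·[k]× + (1−cosθ)·[k]×²:
    [+0.99225 +0.03708 -0.11859]
    [-0.04953 +0.99337 -0.10379]
    [+0.11396 +0.10886 +0.98750]
t = (0.1537, 0.0360, 0.8578) m
M0: Pc = R·M0+t = (+0.03812, +0.16219, +0.85718); u = 493.2·(+0.03812)/0.85718 + 304.6 = 326.5359, v = 413.3·(+0.16219)/0.85718 + 243.5 = 321.7018
M1: Pc = R·M1+t = (+0.27825, +0.15020, +0.88476); u = 493.2·(+0.27825)/0.88476 + 304.6 = 459.7069, v = 413.3·(+0.15020)/0.88476 + 243.5 = 313.6653
M2: Pc = R·M2+t = (+0.26928, -0.09019, +0.85842); u = 493.2·(+0.26928)/0.85842 + 304.6 = 459.3110, v = 413.3·(-0.09019)/0.85842 + 243.5 = 200.0764
M3: Pc = R·M3+t = (+0.02915, -0.07820, +0.83084); u = 493.2·(+0.02915)/0.83084 + 304.6 = 321.9044, v = 413.3·(-0.07820)/0.83084 + 243.5 = 204.5973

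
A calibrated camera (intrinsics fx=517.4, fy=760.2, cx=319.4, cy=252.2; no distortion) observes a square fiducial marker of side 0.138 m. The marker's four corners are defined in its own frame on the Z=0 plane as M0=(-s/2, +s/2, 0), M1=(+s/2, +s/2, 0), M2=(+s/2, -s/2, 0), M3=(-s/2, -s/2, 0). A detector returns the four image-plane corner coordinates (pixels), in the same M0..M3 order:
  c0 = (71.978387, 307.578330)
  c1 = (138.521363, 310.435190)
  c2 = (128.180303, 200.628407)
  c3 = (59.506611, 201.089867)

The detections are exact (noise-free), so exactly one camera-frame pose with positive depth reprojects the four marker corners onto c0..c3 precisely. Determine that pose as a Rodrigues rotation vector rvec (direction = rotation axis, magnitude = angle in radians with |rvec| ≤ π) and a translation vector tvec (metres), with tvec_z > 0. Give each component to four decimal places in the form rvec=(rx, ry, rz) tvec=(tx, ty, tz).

Intrinsics K: fx=517.4, fy=760.2, cx=319.4, cy=252.2
Marker side s = 0.138 m; corners in marker frame (Z=0):
  M0 = (-0.0690, +0.0690, 0)
  M1 = (+0.0690, +0.0690, 0)
  M2 = (+0.0690, -0.0690, 0)
  M3 = (-0.0690, -0.0690, 0)
Detected image corners:
  c0 = (71.978387, 307.578330) px
  c1 = (138.521363, 310.435190) px
  c2 = (128.180303, 200.628407) px
  c3 = (59.506611, 201.089867) px
Planar DLT: solve 8×8 A·h = b for H (H[2,2]=1):
  H  [+467.34645 +109.29281 +99.12600]
  H  [-48.53450 +851.40148 +255.91754]
  H  [-0.22529 +0.26638 +1.00000]
B = K⁻¹H; ‖b₁‖=1.066462, ‖b₂‖=1.066462; λ = 2/(‖b₁‖+‖b₂‖) = 0.937680, sign → tz>0 ⇒ λ=+0.937680
r₁ = λ·B[:,0] = (+0.97738,+0.01022,-0.21125); r₂ = λ·B[:,1] = (+0.04388,+0.96731,+0.24978)
r₃ = r₁×r₂ = (+0.20690,-0.25340,+0.94498); SVD([r₁ r₂ r₃]) → R = UVᵀ:
  R  [+0.97738 +0.04388 +0.20690]
  R  [+0.01022 +0.96731 -0.25340]
  R  [-0.21125 +0.24978 +0.94498]
t = (-0.39920, +0.00459, +0.93768) m
tr R = 2.889662; θ = arccos((tr R − 1)/2) = 0.333718 rad = 19.121°
axis k = ((R−Rᵀ)₃₂, (R−Rᵀ)₁₃, (R−Rᵀ)₂₁) / (2 sinθ) = (+0.768084, +0.638285, -0.051376)
rvec = θ·k = (+0.256323, +0.213007, -0.017145)

rvec=(0.2563, 0.2130, -0.0171) tvec=(-0.3992, 0.0046, 0.9377)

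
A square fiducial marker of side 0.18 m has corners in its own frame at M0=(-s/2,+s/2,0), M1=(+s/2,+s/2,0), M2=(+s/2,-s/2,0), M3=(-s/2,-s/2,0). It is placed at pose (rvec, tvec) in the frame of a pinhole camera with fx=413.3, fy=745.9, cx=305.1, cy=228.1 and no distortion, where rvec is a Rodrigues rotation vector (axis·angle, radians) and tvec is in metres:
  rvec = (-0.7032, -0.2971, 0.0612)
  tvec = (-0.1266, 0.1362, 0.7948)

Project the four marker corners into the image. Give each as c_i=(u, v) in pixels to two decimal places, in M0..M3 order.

Intrinsics K: fx=413.3, fy=745.9, cx=305.1, cy=228.1
Marker side s = 0.18 m; corners in marker frame (Z=0):
  M0 = (-0.0900, +0.0900, 0)
  M1 = (+0.0900, +0.0900, 0)
  M2 = (+0.0900, -0.0900, 0)
  M3 = (-0.0900, -0.0900, 0)
rvec = (-0.7032, -0.2971, 0.0612), |rvec| = θ = 0.76584 rad = 43.879°
Rodrigues: sinθ=0.69314, 1−cosθ=0.27920; R = I + sinθ·[k]× + (1−cosθ)·[k]×²:
    [+0.95620 +0.04406 -0.28938]
    [+0.15484 +0.76282 +0.62779]
    [+0.24841 -0.64511 +0.72259]
t = (-0.1266, 0.1362, 0.7948) m
M0: Pc = R·M0+t = (-0.20869, +0.19092, +0.71438); u = 413.3·(-0.20869)/0.71438 + 305.1 = 184.3631, v = 745.9·(+0.19092)/0.71438 + 228.1 = 427.4408
M1: Pc = R·M1+t = (-0.03658, +0.21879, +0.75910); u = 413.3·(-0.03658)/0.75910 + 305.1 = 285.1855, v = 745.9·(+0.21879)/0.75910 + 228.1 = 443.0861
M2: Pc = R·M2+t = (-0.04451, +0.08148, +0.87522); u = 413.3·(-0.04451)/0.87522 + 305.1 = 284.0822, v = 745.9·(+0.08148)/0.87522 + 228.1 = 297.5427
M3: Pc = R·M3+t = (-0.21662, +0.05361, +0.83050); u = 413.3·(-0.21662)/0.83050 + 305.1 = 197.2972, v = 745.9·(+0.05361)/0.83050 + 228.1 = 276.2488

c0=(184.36, 427.44) c1=(285.19, 443.09) c2=(284.08, 297.54) c3=(197.30, 276.25)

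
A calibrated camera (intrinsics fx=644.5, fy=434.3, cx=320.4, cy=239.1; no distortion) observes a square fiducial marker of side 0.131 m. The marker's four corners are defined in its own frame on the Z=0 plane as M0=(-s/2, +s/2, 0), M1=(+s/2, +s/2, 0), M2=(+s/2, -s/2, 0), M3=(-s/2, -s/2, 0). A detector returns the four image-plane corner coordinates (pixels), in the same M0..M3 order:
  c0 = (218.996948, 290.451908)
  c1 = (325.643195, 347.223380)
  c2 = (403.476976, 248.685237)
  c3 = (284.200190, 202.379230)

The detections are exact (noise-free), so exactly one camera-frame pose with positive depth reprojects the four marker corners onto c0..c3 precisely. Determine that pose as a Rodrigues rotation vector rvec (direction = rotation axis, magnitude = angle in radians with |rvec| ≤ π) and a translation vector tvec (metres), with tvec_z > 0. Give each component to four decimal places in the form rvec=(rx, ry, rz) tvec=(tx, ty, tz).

Intrinsics K: fx=644.5, fy=434.3, cx=320.4, cy=239.1
Marker side s = 0.131 m; corners in marker frame (Z=0):
  M0 = (-0.0655, +0.0655, 0)
  M1 = (+0.0655, +0.0655, 0)
  M2 = (+0.0655, -0.0655, 0)
  M3 = (-0.0655, -0.0655, 0)
Detected image corners:
  c0 = (218.996948, 290.451908) px
  c1 = (325.643195, 347.223380) px
  c2 = (403.476976, 248.685237) px
  c3 = (284.200190, 202.379230) px
Planar DLT: solve 8×8 A·h = b for H (H[2,2]=1):
  H  [+558.52511 -471.74759 +303.89979]
  H  [+126.28948 +772.48797 +271.22972]
  H  [-0.98367 +0.23075 +1.00000]
B = K⁻¹H; ‖b₁‖=1.870315, ‖b₂‖=1.870315; λ = 2/(‖b₁‖+‖b₂‖) = 0.534669, sign → tz>0 ⇒ λ=+0.534669
r₁ = λ·B[:,0] = (+0.72480,+0.44503,-0.52594); r₂ = λ·B[:,1] = (-0.45269,+0.88309,+0.12337)
r₃ = r₁×r₂ = (+0.51936,+0.14866,+0.84153); SVD([r₁ r₂ r₃]) → R = UVᵀ:
  R  [+0.72480 -0.45269 +0.51936]
  R  [+0.44503 +0.88309 +0.14866]
  R  [-0.52594 +0.12337 +0.84153]
t = (-0.01369, +0.03956, +0.53467) m
tr R = 2.449424; θ = arccos((tr R − 1)/2) = 0.760180 rad = 43.555°
axis k = ((R−Rᵀ)₃₂, (R−Rᵀ)₁₃, (R−Rᵀ)₂₁) / (2 sinθ) = (-0.018351, +0.758501, +0.651413)
rvec = θ·k = (-0.013950, +0.576597, +0.495191)

rvec=(-0.0139, 0.5766, 0.4952) tvec=(-0.0137, 0.0396, 0.5347)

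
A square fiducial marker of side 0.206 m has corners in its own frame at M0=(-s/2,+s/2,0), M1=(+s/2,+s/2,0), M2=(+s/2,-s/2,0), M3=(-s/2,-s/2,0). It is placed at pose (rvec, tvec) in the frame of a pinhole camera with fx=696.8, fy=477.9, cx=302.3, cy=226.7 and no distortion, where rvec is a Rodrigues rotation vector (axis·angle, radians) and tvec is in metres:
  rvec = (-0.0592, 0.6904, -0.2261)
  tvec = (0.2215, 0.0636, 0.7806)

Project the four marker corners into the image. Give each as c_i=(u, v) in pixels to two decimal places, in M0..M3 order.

Intrinsics K: fx=696.8, fy=477.9, cx=302.3, cy=226.7
Marker side s = 0.206 m; corners in marker frame (Z=0):
  M0 = (-0.1030, +0.1030, 0)
  M1 = (+0.1030, +0.1030, 0)
  M2 = (+0.1030, -0.1030, 0)
  M3 = (-0.1030, -0.1030, 0)
rvec = (-0.0592, 0.6904, -0.2261), |rvec| = θ = 0.72889 rad = 41.762°
Rodrigues: sinθ=0.66604, 1−cosθ=0.25408; R = I + sinθ·[k]× + (1−cosθ)·[k]×²:
    [+0.74759 +0.18706 +0.63727]
    [-0.22615 +0.97388 -0.02056]
    [-0.62447 -0.12875 +0.77036]
t = (0.2215, 0.0636, 0.7806) m
M0: Pc = R·M0+t = (+0.16377, +0.18720, +0.83166); u = 696.8·(+0.16377)/0.83166 + 302.3 = 439.5094, v = 477.9·(+0.18720)/0.83166 + 226.7 = 334.2732
M1: Pc = R·M1+t = (+0.31777, +0.14062, +0.70302); u = 696.8·(+0.31777)/0.70302 + 302.3 = 617.2582, v = 477.9·(+0.14062)/0.70302 + 226.7 = 322.2880
M2: Pc = R·M2+t = (+0.27923, -0.06000, +0.72954); u = 696.8·(+0.27923)/0.72954 + 302.3 = 569.0032, v = 477.9·(-0.06000)/0.72954 + 226.7 = 187.3940
M3: Pc = R·M3+t = (+0.12523, -0.01342, +0.85818); u = 696.8·(+0.12523)/0.85818 + 302.3 = 403.9813, v = 477.9·(-0.01342)/0.85818 + 226.7 = 219.2292

c0=(439.51, 334.27) c1=(617.26, 322.29) c2=(569.00, 187.39) c3=(403.98, 219.23)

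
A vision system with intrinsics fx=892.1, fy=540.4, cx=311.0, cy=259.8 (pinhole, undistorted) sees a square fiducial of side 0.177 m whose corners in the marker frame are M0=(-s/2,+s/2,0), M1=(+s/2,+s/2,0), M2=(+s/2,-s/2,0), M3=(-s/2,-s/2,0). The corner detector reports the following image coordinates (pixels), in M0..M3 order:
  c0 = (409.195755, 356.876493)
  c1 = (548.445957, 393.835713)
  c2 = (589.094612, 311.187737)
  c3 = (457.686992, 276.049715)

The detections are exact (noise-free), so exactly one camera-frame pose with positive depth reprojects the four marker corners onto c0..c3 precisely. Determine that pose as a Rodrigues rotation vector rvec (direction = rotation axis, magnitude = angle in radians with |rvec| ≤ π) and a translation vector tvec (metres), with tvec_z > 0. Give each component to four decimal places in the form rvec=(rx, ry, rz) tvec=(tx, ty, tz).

rvec=(-0.3413, -0.0894, 0.4077) tvec=(0.2277, 0.1448, 1.0642)

Intrinsics K: fx=892.1, fy=540.4, cx=311.0, cy=259.8
Marker side s = 0.177 m; corners in marker frame (Z=0):
  M0 = (-0.0885, +0.0885, 0)
  M1 = (+0.0885, +0.0885, 0)
  M2 = (+0.0885, -0.0885, 0)
  M3 = (-0.0885, -0.0885, 0)
Detected image corners:
  c0 = (409.195755, 356.876493) px
  c1 = (548.445957, 393.835713) px
  c2 = (589.094612, 311.187737) px
  c3 = (457.686992, 276.049715) px
Planar DLT: solve 8×8 A·h = b for H (H[2,2]=1):
  H  [+772.04066 -413.17583 +501.83788]
  H  [+208.92598 +354.06623 +333.34825]
  H  [+0.01617 -0.32209 +1.00000]
B = K⁻¹H; ‖b₁‖=0.939685, ‖b₂‖=0.939685; λ = 2/(‖b₁‖+‖b₂‖) = 1.064186, sign → tz>0 ⇒ λ=+1.064186
r₁ = λ·B[:,0] = (+0.91497,+0.40316,+0.01721); r₂ = λ·B[:,1] = (-0.37339,+0.86203,-0.34276)
r₃ = r₁×r₂ = (-0.15302,+0.30719,+0.93927); SVD([r₁ r₂ r₃]) → R = UVᵀ:
  R  [+0.91497 -0.37339 -0.15302]
  R  [+0.40316 +0.86203 +0.30719]
  R  [+0.01721 -0.34276 +0.93927]
t = (+0.22765, +0.14484, +1.06419) m
tr R = 2.716265; θ = arccos((tr R − 1)/2) = 0.539175 rad = 30.892°
axis k = ((R−Rᵀ)₃₂, (R−Rᵀ)₁₃, (R−Rᵀ)₂₁) / (2 sinθ) = (-0.632954, -0.165773, +0.756233)
rvec = θ·k = (-0.341273, -0.089381, +0.407742)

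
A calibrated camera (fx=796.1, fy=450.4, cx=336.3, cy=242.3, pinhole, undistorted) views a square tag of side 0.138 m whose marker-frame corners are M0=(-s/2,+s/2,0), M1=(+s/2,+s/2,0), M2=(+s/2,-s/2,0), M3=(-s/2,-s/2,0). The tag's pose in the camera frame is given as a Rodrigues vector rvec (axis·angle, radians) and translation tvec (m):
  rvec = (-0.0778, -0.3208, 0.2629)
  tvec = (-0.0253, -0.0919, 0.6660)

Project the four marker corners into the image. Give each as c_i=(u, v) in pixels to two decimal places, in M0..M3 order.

c0=(204.84, 211.26) c1=(361.04, 237.65) c2=(398.87, 151.63) c3=(248.93, 120.41)

Intrinsics K: fx=796.1, fy=450.4, cx=336.3, cy=242.3
Marker side s = 0.138 m; corners in marker frame (Z=0):
  M0 = (-0.0690, +0.0690, 0)
  M1 = (+0.0690, +0.0690, 0)
  M2 = (+0.0690, -0.0690, 0)
  M3 = (-0.0690, -0.0690, 0)
rvec = (-0.0778, -0.3208, 0.2629), |rvec| = θ = 0.42200 rad = 24.179°
Rodrigues: sinθ=0.40958, 1−cosθ=0.08773; R = I + sinθ·[k]× + (1−cosθ)·[k]×²:
    [+0.91525 -0.24287 -0.32144]
    [+0.26746 +0.96297 +0.03396]
    [+0.30129 -0.11706 +0.94632]
t = (-0.0253, -0.0919, 0.6660) m
M0: Pc = R·M0+t = (-0.10521, -0.04391, +0.63713); u = 796.1·(-0.10521)/0.63713 + 336.3 = 204.8391, v = 450.4·(-0.04391)/0.63713 + 242.3 = 211.2594
M1: Pc = R·M1+t = (+0.02109, -0.00700, +0.67871); u = 796.1·(+0.02109)/0.67871 + 336.3 = 361.0429, v = 450.4·(-0.00700)/0.67871 + 242.3 = 237.6546
M2: Pc = R·M2+t = (+0.05461, -0.13989, +0.69487); u = 796.1·(+0.05461)/0.69487 + 336.3 = 398.8668, v = 450.4·(-0.13989)/0.69487 + 242.3 = 151.6257
M3: Pc = R·M3+t = (-0.07169, -0.17680, +0.65329); u = 796.1·(-0.07169)/0.65329 + 336.3 = 248.9328, v = 450.4·(-0.17680)/0.65329 + 242.3 = 120.4080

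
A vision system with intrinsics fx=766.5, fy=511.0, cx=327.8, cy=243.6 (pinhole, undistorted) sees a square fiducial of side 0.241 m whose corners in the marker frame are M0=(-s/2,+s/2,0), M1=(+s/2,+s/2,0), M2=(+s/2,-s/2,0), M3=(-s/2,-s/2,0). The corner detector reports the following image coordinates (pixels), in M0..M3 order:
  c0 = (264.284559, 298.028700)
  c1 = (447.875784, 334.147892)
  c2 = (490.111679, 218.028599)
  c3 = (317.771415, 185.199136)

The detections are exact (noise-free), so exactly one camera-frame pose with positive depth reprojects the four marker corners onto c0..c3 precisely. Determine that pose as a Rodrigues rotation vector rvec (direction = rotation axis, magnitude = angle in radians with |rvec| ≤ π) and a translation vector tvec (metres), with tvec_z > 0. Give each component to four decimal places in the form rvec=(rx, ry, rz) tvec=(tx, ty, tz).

rvec=(-0.2794, -0.0022, 0.2856) tvec=(0.0686, 0.0260, 0.9999)

Intrinsics K: fx=766.5, fy=511.0, cx=327.8, cy=243.6
Marker side s = 0.241 m; corners in marker frame (Z=0):
  M0 = (-0.1205, +0.1205, 0)
  M1 = (+0.1205, +0.1205, 0)
  M2 = (+0.1205, -0.1205, 0)
  M3 = (-0.1205, -0.1205, 0)
Detected image corners:
  c0 = (264.284559, 298.028700) px
  c1 = (447.875784, 334.147892) px
  c2 = (490.111679, 218.028599) px
  c3 = (317.771415, 185.199136) px
Planar DLT: solve 8×8 A·h = b for H (H[2,2]=1):
  H  [+723.53367 -302.18992 +380.39699]
  H  [+133.18628 +404.47278 +256.89544]
  H  [-0.03723 -0.27234 +1.00000]
B = K⁻¹H; ‖b₁‖=1.000114, ‖b₂‖=1.000114; λ = 2/(‖b₁‖+‖b₂‖) = 0.999886, sign → tz>0 ⇒ λ=+0.999886
r₁ = λ·B[:,0] = (+0.95976,+0.27835,-0.03722); r₂ = λ·B[:,1] = (-0.27775,+0.92125,-0.27230)
r₃ = r₁×r₂ = (-0.04150,+0.27168,+0.96149); SVD([r₁ r₂ r₃]) → R = UVᵀ:
  R  [+0.95976 -0.27775 -0.04150]
  R  [+0.27835 +0.92125 +0.27168]
  R  [-0.03722 -0.27230 +0.96149]
t = (+0.06861, +0.02602, +0.99989) m
tr R = 2.842500; θ = arccos((tr R − 1)/2) = 0.399514 rad = 22.890°
axis k = ((R−Rᵀ)₃₂, (R−Rᵀ)₁₃, (R−Rᵀ)₂₁) / (2 sinθ) = (-0.699267, -0.005500, +0.714839)
rvec = θ·k = (-0.279367, -0.002197, +0.285588)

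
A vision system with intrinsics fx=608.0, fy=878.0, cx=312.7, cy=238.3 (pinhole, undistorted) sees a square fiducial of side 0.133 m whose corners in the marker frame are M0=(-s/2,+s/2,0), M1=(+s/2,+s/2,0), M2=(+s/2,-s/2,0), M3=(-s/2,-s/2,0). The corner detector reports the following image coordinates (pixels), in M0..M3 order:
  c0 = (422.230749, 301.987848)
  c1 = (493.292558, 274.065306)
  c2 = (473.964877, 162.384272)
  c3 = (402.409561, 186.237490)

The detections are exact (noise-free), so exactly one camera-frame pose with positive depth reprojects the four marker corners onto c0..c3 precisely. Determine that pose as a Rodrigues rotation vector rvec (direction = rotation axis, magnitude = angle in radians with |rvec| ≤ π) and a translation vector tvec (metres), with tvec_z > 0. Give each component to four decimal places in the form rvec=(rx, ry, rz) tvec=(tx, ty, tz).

rvec=(-0.0522, -0.2632, -0.2350) tvec=(0.2230, -0.0084, 0.9976)

Intrinsics K: fx=608.0, fy=878.0, cx=312.7, cy=238.3
Marker side s = 0.133 m; corners in marker frame (Z=0):
  M0 = (-0.0665, +0.0665, 0)
  M1 = (+0.0665, +0.0665, 0)
  M2 = (+0.0665, -0.0665, 0)
  M3 = (-0.0665, -0.0665, 0)
Detected image corners:
  c0 = (422.230749, 301.987848) px
  c1 = (493.292558, 274.065306) px
  c2 = (473.964877, 162.384272) px
  c3 = (402.409561, 186.237490) px
Planar DLT: solve 8×8 A·h = b for H (H[2,2]=1):
  H  [+654.59481 +137.94264 +448.58793]
  H  [-133.50730 +849.98830 +230.86350]
  H  [+0.26438 -0.02054 +1.00000]
B = K⁻¹H; ‖b₁‖=1.002415, ‖b₂‖=1.002415; λ = 2/(‖b₁‖+‖b₂‖) = 0.997591, sign → tz>0 ⇒ λ=+0.997591
r₁ = λ·B[:,0] = (+0.93839,-0.22328,+0.26375); r₂ = λ·B[:,1] = (+0.23687,+0.97133,-0.02049)
r₃ = r₁×r₂ = (-0.25161,+0.08170,+0.96437); SVD([r₁ r₂ r₃]) → R = UVᵀ:
  R  [+0.93839 +0.23687 -0.25161]
  R  [-0.22328 +0.97133 +0.08170]
  R  [+0.26375 -0.02049 +0.96437]
t = (+0.22296, -0.00845, +0.99759) m
tr R = 2.874094; θ = arccos((tr R − 1)/2) = 0.356721 rad = 20.439°
axis k = ((R−Rᵀ)₃₂, (R−Rᵀ)₁₃, (R−Rᵀ)₂₁) / (2 sinθ) = (-0.146320, -0.737905, -0.658852)
rvec = θ·k = (-0.052195, -0.263226, -0.235027)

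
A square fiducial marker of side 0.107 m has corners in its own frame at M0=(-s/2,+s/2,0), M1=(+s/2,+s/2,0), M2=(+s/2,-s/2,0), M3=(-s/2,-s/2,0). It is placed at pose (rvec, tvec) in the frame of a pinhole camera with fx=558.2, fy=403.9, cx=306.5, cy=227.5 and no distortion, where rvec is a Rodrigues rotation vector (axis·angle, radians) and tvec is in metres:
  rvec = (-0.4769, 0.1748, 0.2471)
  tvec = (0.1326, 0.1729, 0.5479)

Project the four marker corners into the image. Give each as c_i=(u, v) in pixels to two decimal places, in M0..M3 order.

c0=(375.95, 384.41) c1=(490.44, 408.02) c2=(504.62, 326.68) c3=(398.61, 308.27)

Intrinsics K: fx=558.2, fy=403.9, cx=306.5, cy=227.5
Marker side s = 0.107 m; corners in marker frame (Z=0):
  M0 = (-0.0535, +0.0535, 0)
  M1 = (+0.0535, +0.0535, 0)
  M2 = (+0.0535, -0.0535, 0)
  M3 = (-0.0535, -0.0535, 0)
rvec = (-0.4769, 0.1748, 0.2471), |rvec| = θ = 0.56484 rad = 32.363°
Rodrigues: sinθ=0.53528, 1−cosθ=0.15533; R = I + sinθ·[k]× + (1−cosθ)·[k]×²:
    [+0.95540 -0.27475 +0.10828]
    [+0.19358 +0.85955 +0.47297]
    [-0.22302 -0.43091 +0.87440]
t = (0.1326, 0.1729, 0.5479) m
M0: Pc = R·M0+t = (+0.06679, +0.20853, +0.53678); u = 558.2·(+0.06679)/0.53678 + 306.5 = 375.9523, v = 403.9·(+0.20853)/0.53678 + 227.5 = 384.4083
M1: Pc = R·M1+t = (+0.16901, +0.22924, +0.51291); u = 558.2·(+0.16901)/0.51291 + 306.5 = 490.4369, v = 403.9·(+0.22924)/0.51291 + 227.5 = 408.0196
M2: Pc = R·M2+t = (+0.19841, +0.13727, +0.55902); u = 558.2·(+0.19841)/0.55902 + 306.5 = 504.6213, v = 403.9·(+0.13727)/0.55902 + 227.5 = 326.6798
M3: Pc = R·M3+t = (+0.09619, +0.11656, +0.58289); u = 558.2·(+0.09619)/0.58289 + 306.5 = 398.6120, v = 403.9·(+0.11656)/0.58289 + 227.5 = 308.2663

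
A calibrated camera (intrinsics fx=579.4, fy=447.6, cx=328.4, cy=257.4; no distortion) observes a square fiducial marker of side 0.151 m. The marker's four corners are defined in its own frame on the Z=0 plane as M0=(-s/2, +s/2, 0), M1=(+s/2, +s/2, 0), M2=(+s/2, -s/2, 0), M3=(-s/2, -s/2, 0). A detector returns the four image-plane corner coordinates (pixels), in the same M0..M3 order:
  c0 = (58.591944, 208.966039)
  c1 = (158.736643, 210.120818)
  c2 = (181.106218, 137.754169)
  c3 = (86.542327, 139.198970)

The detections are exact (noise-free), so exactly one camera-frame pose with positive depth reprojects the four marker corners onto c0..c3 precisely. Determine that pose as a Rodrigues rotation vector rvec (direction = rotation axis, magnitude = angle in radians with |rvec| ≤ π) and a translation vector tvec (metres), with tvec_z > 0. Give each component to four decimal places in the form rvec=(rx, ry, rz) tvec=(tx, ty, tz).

rvec=(-0.3801, 0.1910, 0.0727) tvec=(-0.2928, -0.1544, 0.8171)

Intrinsics K: fx=579.4, fy=447.6, cx=328.4, cy=257.4
Marker side s = 0.151 m; corners in marker frame (Z=0):
  M0 = (-0.0755, +0.0755, 0)
  M1 = (+0.0755, +0.0755, 0)
  M2 = (+0.0755, -0.0755, 0)
  M3 = (-0.0755, -0.0755, 0)
Detected image corners:
  c0 = (58.591944, 208.966039) px
  c1 = (158.736643, 210.120818) px
  c2 = (181.106218, 137.754169) px
  c3 = (86.542327, 139.198970) px
Planar DLT: solve 8×8 A·h = b for H (H[2,2]=1):
  H  [+614.63251 -220.60895 +120.77093]
  H  [-43.55847 +393.48870 +172.82427]
  H  [-0.24315 -0.44247 +1.00000]
B = K⁻¹H; ‖b₁‖=1.223777, ‖b₂‖=1.223777; λ = 2/(‖b₁‖+‖b₂‖) = 0.817142, sign → tz>0 ⇒ λ=+0.817142
r₁ = λ·B[:,0] = (+0.97945,+0.03474,-0.19869); r₂ = λ·B[:,1] = (-0.10620,+0.92628,-0.36156)
r₃ = r₁×r₂ = (+0.17148,+0.37523,+0.91093); SVD([r₁ r₂ r₃]) → R = UVᵀ:
  R  [+0.97945 -0.10620 +0.17148]
  R  [+0.03474 +0.92628 +0.37523]
  R  [-0.19869 -0.36156 +0.91093]
t = (-0.29282, -0.15440, +0.81714) m
tr R = 2.816657; θ = arccos((tr R − 1)/2) = 0.431526 rad = 24.725°
axis k = ((R−Rᵀ)₃₂, (R−Rᵀ)₁₃, (R−Rᵀ)₂₁) / (2 sinθ) = (-0.880793, +0.442514, +0.168481)
rvec = θ·k = (-0.380085, +0.190956, +0.072704)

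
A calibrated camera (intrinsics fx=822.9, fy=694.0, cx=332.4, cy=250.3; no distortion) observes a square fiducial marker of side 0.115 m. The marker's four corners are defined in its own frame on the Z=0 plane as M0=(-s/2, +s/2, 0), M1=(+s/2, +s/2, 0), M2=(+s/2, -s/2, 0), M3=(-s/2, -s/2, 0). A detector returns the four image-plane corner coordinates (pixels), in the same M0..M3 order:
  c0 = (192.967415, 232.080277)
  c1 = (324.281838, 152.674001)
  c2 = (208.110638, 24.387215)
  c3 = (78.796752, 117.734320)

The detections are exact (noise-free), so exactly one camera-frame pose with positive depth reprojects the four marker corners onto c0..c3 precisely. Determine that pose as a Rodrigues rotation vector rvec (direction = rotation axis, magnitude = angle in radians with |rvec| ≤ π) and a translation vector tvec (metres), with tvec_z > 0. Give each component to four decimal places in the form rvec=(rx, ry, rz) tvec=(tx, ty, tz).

rvec=(0.3574, 0.2761, -0.6145) tvec=(-0.0849, -0.0877, 0.5280)

Intrinsics K: fx=822.9, fy=694.0, cx=332.4, cy=250.3
Marker side s = 0.115 m; corners in marker frame (Z=0):
  M0 = (-0.0575, +0.0575, 0)
  M1 = (+0.0575, +0.0575, 0)
  M2 = (+0.0575, -0.0575, 0)
  M3 = (-0.0575, -0.0575, 0)
Detected image corners:
  c0 = (192.967415, 232.080277) px
  c1 = (324.281838, 152.674001) px
  c2 = (208.110638, 24.387215) px
  c3 = (78.796752, 117.734320) px
Planar DLT: solve 8×8 A·h = b for H (H[2,2]=1):
  H  [+998.36887 +1093.65004 +200.04630]
  H  [-837.96703 +1113.18899 +134.99166]
  H  [-0.67165 +0.46011 +1.00000]
B = K⁻¹H; ‖b₁‖=1.893828, ‖b₂‖=1.893828; λ = 2/(‖b₁‖+‖b₂‖) = 0.528031, sign → tz>0 ⇒ λ=+0.528031
r₁ = λ·B[:,0] = (+0.78388,-0.50966,-0.35465); r₂ = λ·B[:,1] = (+0.60363,+0.75935,+0.24295)
r₃ = r₁×r₂ = (+0.14548,-0.40452,+0.90288); SVD([r₁ r₂ r₃]) → R = UVᵀ:
  R  [+0.78388 +0.60363 +0.14548]
  R  [-0.50966 +0.75935 -0.40452]
  R  [-0.35465 +0.24295 +0.90288]
t = (-0.08493, -0.08773, +0.52803) m
tr R = 2.446112; θ = arccos((tr R − 1)/2) = 0.762580 rad = 43.693°
axis k = ((R−Rᵀ)₃₂, (R−Rᵀ)₁₃, (R−Rᵀ)₂₁) / (2 sinθ) = (+0.468647, +0.362002, -0.805807)
rvec = θ·k = (+0.357381, +0.276055, -0.614492)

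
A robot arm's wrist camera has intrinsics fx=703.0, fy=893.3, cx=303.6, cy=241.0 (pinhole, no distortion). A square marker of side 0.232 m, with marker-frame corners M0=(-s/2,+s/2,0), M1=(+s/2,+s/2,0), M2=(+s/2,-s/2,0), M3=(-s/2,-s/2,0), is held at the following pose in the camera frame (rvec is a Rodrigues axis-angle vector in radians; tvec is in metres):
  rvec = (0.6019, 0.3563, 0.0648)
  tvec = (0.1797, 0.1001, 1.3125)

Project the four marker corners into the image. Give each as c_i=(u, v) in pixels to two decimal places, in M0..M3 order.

Intrinsics K: fx=703.0, fy=893.3, cx=303.6, cy=241.0
Marker side s = 0.232 m; corners in marker frame (Z=0):
  M0 = (-0.1160, +0.1160, 0)
  M1 = (+0.1160, +0.1160, 0)
  M2 = (+0.1160, -0.1160, 0)
  M3 = (-0.1160, -0.1160, 0)
rvec = (0.6019, 0.3563, 0.0648), |rvec| = θ = 0.70245 rad = 40.247°
Rodrigues: sinθ=0.64609, 1−cosθ=0.23674; R = I + sinθ·[k]× + (1−cosθ)·[k]×²:
    [+0.93708 +0.04329 +0.34643]
    [+0.16249 +0.82417 -0.54253]
    [-0.30900 +0.56468 +0.76528]
t = (0.1797, 0.1001, 1.3125) m
M0: Pc = R·M0+t = (+0.07602, +0.17685, +1.41385); u = 703.0·(+0.07602)/1.41385 + 303.6 = 341.3993, v = 893.3·(+0.17685)/1.41385 + 241.0 = 352.7407
M1: Pc = R·M1+t = (+0.29342, +0.21455, +1.34216); u = 703.0·(+0.29342)/1.34216 + 303.6 = 457.2898, v = 893.3·(+0.21455)/1.34216 + 241.0 = 383.7998
M2: Pc = R·M2+t = (+0.28338, +0.02335, +1.21115); u = 703.0·(+0.28338)/1.21115 + 303.6 = 468.0844, v = 893.3·(+0.02335)/1.21115 + 241.0 = 258.2186
M3: Pc = R·M3+t = (+0.06598, -0.01435, +1.28284); u = 703.0·(+0.06598)/1.28284 + 303.6 = 339.7557, v = 893.3·(-0.01435)/1.28284 + 241.0 = 231.0054

c0=(341.40, 352.74) c1=(457.29, 383.80) c2=(468.08, 258.22) c3=(339.76, 231.01)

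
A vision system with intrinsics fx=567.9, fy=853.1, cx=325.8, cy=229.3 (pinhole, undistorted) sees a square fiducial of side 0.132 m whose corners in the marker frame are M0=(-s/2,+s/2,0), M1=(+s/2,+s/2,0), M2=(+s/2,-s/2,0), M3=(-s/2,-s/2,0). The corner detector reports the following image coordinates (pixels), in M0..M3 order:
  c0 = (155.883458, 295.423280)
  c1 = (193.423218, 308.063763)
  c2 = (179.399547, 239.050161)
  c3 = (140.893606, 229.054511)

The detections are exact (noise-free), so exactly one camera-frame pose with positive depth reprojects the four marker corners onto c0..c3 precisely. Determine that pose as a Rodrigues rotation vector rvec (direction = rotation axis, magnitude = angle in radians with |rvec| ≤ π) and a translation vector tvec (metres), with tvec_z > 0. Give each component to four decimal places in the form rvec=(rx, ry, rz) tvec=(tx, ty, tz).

Intrinsics K: fx=567.9, fy=853.1, cx=325.8, cy=229.3
Marker side s = 0.132 m; corners in marker frame (Z=0):
  M0 = (-0.0660, +0.0660, 0)
  M1 = (+0.0660, +0.0660, 0)
  M2 = (+0.0660, -0.0660, 0)
  M3 = (-0.0660, -0.0660, 0)
Detected image corners:
  c0 = (155.883458, 295.423280) px
  c1 = (193.423218, 308.063763) px
  c2 = (179.399547, 239.050161) px
  c3 = (140.893606, 229.054511) px
Planar DLT: solve 8×8 A·h = b for H (H[2,2]=1):
  H  [+229.29112 +164.59834 +167.11629]
  H  [-7.95285 +599.98148 +268.49578]
  H  [-0.35055 +0.32625 +1.00000]
B = K⁻¹H; ‖b₁‖=0.704236, ‖b₂‖=0.704236; λ = 2/(‖b₁‖+‖b₂‖) = 1.419978, sign → tz>0 ⇒ λ=+1.419978
r₁ = λ·B[:,0] = (+0.85889,+0.12056,-0.49777); r₂ = λ·B[:,1] = (+0.14579,+0.87415,+0.46327)
r₃ = r₁×r₂ = (+0.49098,-0.47046,+0.73322); SVD([r₁ r₂ r₃]) → R = UVᵀ:
  R  [+0.85889 +0.14579 +0.49098]
  R  [+0.12056 +0.87415 -0.47046]
  R  [-0.49777 +0.46327 +0.73322]
t = (-0.39677, +0.06524, +1.41998) m
tr R = 2.466251; θ = arccos((tr R − 1)/2) = 0.747890 rad = 42.851°
axis k = ((R−Rᵀ)₃₂, (R−Rᵀ)₁₃, (R−Rᵀ)₂₁) / (2 sinθ) = (+0.686471, +0.726921, -0.018552)
rvec = θ·k = (+0.513405, +0.543657, -0.013875)

rvec=(0.5134, 0.5437, -0.0139) tvec=(-0.3968, 0.0652, 1.4200)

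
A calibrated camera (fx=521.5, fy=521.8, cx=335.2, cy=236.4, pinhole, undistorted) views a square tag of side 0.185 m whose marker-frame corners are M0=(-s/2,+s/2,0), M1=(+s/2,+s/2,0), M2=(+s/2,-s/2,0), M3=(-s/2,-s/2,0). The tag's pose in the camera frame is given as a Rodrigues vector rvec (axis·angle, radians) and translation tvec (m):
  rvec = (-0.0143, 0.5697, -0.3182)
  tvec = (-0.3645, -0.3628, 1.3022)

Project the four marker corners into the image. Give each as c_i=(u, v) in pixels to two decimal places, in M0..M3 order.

c0=(175.46, 140.31) c1=(224.54, 109.49) c2=(203.85, 38.65) c3=(156.93, 74.14)

Intrinsics K: fx=521.5, fy=521.8, cx=335.2, cy=236.4
Marker side s = 0.185 m; corners in marker frame (Z=0):
  M0 = (-0.0925, +0.0925, 0)
  M1 = (+0.0925, +0.0925, 0)
  M2 = (+0.0925, -0.0925, 0)
  M3 = (-0.0925, -0.0925, 0)
rvec = (-0.0143, 0.5697, -0.3182), |rvec| = θ = 0.65270 rad = 37.397°
Rodrigues: sinθ=0.60733, 1−cosθ=0.20555; R = I + sinθ·[k]× + (1−cosθ)·[k]×²:
    [+0.79455 +0.29215 +0.53230]
    [-0.30001 +0.95105 -0.07416]
    [-0.52791 -0.10077 +0.84330]
t = (-0.3645, -0.3628, 1.3022) m
M0: Pc = R·M0+t = (-0.41097, -0.24708, +1.34171); u = 521.5·(-0.41097)/1.34171 + 335.2 = 175.4623, v = 521.8·(-0.24708)/1.34171 + 236.4 = 140.3102
M1: Pc = R·M1+t = (-0.26398, -0.30258, +1.24405); u = 521.5·(-0.26398)/1.24405 + 335.2 = 224.5404, v = 521.8·(-0.30258)/1.24405 + 236.4 = 109.4868
M2: Pc = R·M2+t = (-0.31803, -0.47852, +1.26269); u = 521.5·(-0.31803)/1.26269 + 335.2 = 203.8520, v = 521.8·(-0.47852)/1.26269 + 236.4 = 38.6528
M3: Pc = R·M3+t = (-0.46502, -0.42302, +1.36035); u = 521.5·(-0.46502)/1.36035 + 335.2 = 156.9317, v = 521.8·(-0.42302)/1.36035 + 236.4 = 74.1391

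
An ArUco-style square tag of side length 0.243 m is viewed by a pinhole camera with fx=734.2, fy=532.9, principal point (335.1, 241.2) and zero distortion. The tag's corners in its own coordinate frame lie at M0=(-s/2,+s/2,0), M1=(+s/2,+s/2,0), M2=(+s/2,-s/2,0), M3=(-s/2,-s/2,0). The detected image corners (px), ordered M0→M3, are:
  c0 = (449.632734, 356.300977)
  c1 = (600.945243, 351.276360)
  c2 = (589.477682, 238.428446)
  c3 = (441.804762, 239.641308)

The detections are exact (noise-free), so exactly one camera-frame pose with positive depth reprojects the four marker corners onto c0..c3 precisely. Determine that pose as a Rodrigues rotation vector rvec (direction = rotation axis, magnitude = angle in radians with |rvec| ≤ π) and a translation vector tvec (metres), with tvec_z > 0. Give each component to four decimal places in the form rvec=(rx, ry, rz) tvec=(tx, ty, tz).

rvec=(-0.1258, -0.1513, -0.0210) tvec=(0.2881, 0.1158, 1.1340)

Intrinsics K: fx=734.2, fy=532.9, cx=335.1, cy=241.2
Marker side s = 0.243 m; corners in marker frame (Z=0):
  M0 = (-0.1215, +0.1215, 0)
  M1 = (+0.1215, +0.1215, 0)
  M2 = (+0.1215, -0.1215, 0)
  M3 = (-0.1215, -0.1215, 0)
Detected image corners:
  c0 = (449.632734, 356.300977) px
  c1 = (600.945243, 351.276360) px
  c2 = (589.477682, 238.428446) px
  c3 = (441.804762, 239.641308) px
Planar DLT: solve 8×8 A·h = b for H (H[2,2]=1):
  H  [+684.70288 -16.81328 +521.61588]
  H  [+26.91066 +439.85446 +295.62781]
  H  [+0.13374 -0.10882 +1.00000]
B = K⁻¹H; ‖b₁‖=0.881802, ‖b₂‖=0.881802; λ = 2/(‖b₁‖+‖b₂‖) = 1.134041, sign → tz>0 ⇒ λ=+1.134041
r₁ = λ·B[:,0] = (+0.98837,-0.01138,+0.15166); r₂ = λ·B[:,1] = (+0.03036,+0.99189,-0.12341)
r₃ = r₁×r₂ = (-0.14903,+0.12658,+0.98070); SVD([r₁ r₂ r₃]) → R = UVᵀ:
  R  [+0.98837 +0.03036 -0.14903]
  R  [-0.01138 +0.99189 +0.12658]
  R  [+0.15166 -0.12341 +0.98070]
t = (+0.28809, +0.11583, +1.13404) m
tr R = 2.960956; θ = arccos((tr R − 1)/2) = 0.197917 rad = 11.340°
axis k = ((R−Rᵀ)₃₂, (R−Rᵀ)₁₃, (R−Rᵀ)₂₁) / (2 sinθ) = (-0.635678, -0.764625, -0.106124)
rvec = θ·k = (-0.125812, -0.151333, -0.021004)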